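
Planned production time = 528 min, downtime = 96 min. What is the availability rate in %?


Formula: Availability = (Planned Time - Downtime) / Planned Time * 100
Uptime = 528 - 96 = 432 min
Availability = 432 / 528 * 100 = 81.8%

81.8%


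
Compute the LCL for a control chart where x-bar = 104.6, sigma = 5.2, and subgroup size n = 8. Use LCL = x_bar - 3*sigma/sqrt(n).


LCL = 104.6 - 3 * 5.2 / sqrt(8)

99.08


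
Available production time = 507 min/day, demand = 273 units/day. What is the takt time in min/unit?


Formula: Takt Time = Available Production Time / Customer Demand
Takt = 507 min/day / 273 units/day
Takt = 1.86 min/unit

1.86 min/unit


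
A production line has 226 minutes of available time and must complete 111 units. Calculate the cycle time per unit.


Formula: CT = Available Time / Number of Units
CT = 226 min / 111 units
CT = 2.04 min/unit

2.04 min/unit


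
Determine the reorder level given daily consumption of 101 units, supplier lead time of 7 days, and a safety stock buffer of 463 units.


Formula: ROP = (Daily Demand * Lead Time) + Safety Stock
Demand during lead time = 101 * 7 = 707 units
ROP = 707 + 463 = 1170 units

1170 units


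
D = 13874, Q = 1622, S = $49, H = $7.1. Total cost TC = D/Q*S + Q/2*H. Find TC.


TC = 13874/1622 * 49 + 1622/2 * 7.1

$6177.23


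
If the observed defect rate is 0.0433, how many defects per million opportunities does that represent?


DPMO = defect_rate * 1000000 = 0.0433 * 1000000

43300


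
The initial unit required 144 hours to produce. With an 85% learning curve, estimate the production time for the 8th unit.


Formula: T_n = T_1 * (learning_rate)^(log2(n)) where learning_rate = rate/100
Doublings = log2(8) = 3
T_n = 144 * 0.85^3
T_n = 144 * 0.6141 = 88.4 hours

88.4 hours


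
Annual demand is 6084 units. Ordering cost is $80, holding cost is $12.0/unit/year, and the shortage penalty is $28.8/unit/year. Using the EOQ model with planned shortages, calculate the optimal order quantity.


Formula: EOQ* = sqrt(2DS/H) * sqrt((H+P)/P)
Base EOQ = sqrt(2*6084*80/12.0) = 284.82 units
Correction = sqrt((12.0+28.8)/28.8) = 1.19024
EOQ* = 284.82 * 1.19024 = 339.0 units

339.0 units


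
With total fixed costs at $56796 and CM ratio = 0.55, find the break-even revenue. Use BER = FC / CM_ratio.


Formula: BER = Fixed Costs / Contribution Margin Ratio
BER = $56796 / 0.55
BER = $103265.45 (to the nearest cent)

$103265.45


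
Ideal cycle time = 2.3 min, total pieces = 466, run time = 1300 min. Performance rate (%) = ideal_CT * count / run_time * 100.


Formula: Performance = (Ideal CT * Total Count) / Run Time * 100
Ideal output time = 2.3 * 466 = 1071.8 min
Performance = 1071.8 / 1300 * 100 = 82.4%

82.4%


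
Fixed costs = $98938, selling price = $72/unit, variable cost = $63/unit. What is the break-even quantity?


Formula: BEQ = Fixed Costs / (Price - Variable Cost)
Contribution margin = $72 - $63 = $9/unit
BEQ = ceil($98938 / $9/unit) = ceil(10993.11) = 10994 units

10994 units


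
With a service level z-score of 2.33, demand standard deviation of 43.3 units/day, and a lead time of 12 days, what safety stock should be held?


Formula: SS = z * sigma_d * sqrt(LT)
sqrt(LT) = sqrt(12) = 3.4641
SS = 2.33 * 43.3 * 3.4641
SS = 349.5 units

349.5 units


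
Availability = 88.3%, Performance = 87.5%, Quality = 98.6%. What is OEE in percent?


Formula: OEE = Availability * Performance * Quality / 10000
A * P = 88.3% * 87.5% / 100 = 77.26%
OEE = 77.26% * 98.6% / 100 = 76.2%

76.2%


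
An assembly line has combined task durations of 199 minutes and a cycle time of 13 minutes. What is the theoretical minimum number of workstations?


Formula: N_min = ceil(Sum of Task Times / Cycle Time)
N_min = ceil(199 min / 13 min) = ceil(15.3077)
N_min = 16 stations

16


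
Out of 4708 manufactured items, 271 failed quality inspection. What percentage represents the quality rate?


Formula: Quality Rate = Good Pieces / Total Pieces * 100
Good pieces = 4708 - 271 = 4437
QR = 4437 / 4708 * 100 = 94.2%

94.2%


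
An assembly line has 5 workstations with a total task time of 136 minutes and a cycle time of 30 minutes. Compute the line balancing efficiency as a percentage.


Formula: Efficiency = Sum of Task Times / (N_stations * CT) * 100
Total station capacity = 5 stations * 30 min = 150 min
Efficiency = 136 / 150 * 100 = 90.7%

90.7%


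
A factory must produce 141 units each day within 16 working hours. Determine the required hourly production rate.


Formula: Production Rate = Daily Demand / Available Hours
Rate = 141 units/day / 16 hours/day
Rate = 8.8 units/hour

8.8 units/hour


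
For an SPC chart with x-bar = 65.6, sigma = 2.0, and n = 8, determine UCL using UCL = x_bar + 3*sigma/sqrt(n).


UCL = 65.6 + 3 * 2.0 / sqrt(8)

67.72


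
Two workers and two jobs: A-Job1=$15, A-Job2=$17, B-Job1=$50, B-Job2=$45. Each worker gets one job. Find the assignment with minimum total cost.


Option 1: A->1 + B->2 = $15 + $45 = $60
Option 2: A->2 + B->1 = $17 + $50 = $67
Min cost = min($60, $67) = $60

$60


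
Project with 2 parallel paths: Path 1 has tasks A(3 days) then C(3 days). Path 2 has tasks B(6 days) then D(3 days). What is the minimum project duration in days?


Path 1 = 3 + 3 = 6 days
Path 2 = 6 + 3 = 9 days
Duration = max(6, 9) = 9 days

9 days


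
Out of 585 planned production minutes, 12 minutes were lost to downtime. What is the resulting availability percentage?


Formula: Availability = (Planned Time - Downtime) / Planned Time * 100
Uptime = 585 - 12 = 573 min
Availability = 573 / 585 * 100 = 97.9%

97.9%


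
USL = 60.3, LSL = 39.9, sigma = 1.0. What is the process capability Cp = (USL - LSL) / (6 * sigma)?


Cp = (60.3 - 39.9) / (6 * 1.0)

3.4


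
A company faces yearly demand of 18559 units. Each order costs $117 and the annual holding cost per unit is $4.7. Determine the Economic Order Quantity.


Formula: EOQ = sqrt(2 * D * S / H)
Numerator: 2 * 18559 * 117 = 4342806
2DS/H = 4342806 / 4.7 = 924001.3
EOQ = sqrt(924001.3) = 961.2 units

961.2 units


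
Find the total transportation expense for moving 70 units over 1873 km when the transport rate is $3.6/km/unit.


TC = dist * cost * units = 1873 * 3.6 * 70 = $471996.00

$471996.00


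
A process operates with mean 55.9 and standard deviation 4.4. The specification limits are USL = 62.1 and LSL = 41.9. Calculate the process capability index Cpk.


Cpu = (62.1 - 55.9) / (3 * 4.4) = 0.47
Cpl = (55.9 - 41.9) / (3 * 4.4) = 1.06
Cpk = min(0.47, 1.06) = 0.47

0.47


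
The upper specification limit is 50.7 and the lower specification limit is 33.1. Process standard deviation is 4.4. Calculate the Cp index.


Cp = (50.7 - 33.1) / (6 * 4.4)

0.67


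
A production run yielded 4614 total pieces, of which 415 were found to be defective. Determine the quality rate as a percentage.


Formula: Quality Rate = Good Pieces / Total Pieces * 100
Good pieces = 4614 - 415 = 4199
QR = 4199 / 4614 * 100 = 91.0%

91.0%


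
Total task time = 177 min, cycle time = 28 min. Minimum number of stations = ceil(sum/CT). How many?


Formula: N_min = ceil(Sum of Task Times / Cycle Time)
N_min = ceil(177 min / 28 min) = ceil(6.3214)
N_min = 7 stations

7


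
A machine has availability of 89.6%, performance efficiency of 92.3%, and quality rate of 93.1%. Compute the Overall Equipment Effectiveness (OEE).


Formula: OEE = Availability * Performance * Quality / 10000
A * P = 89.6% * 92.3% / 100 = 82.7%
OEE = 82.7% * 93.1% / 100 = 77.0%

77.0%


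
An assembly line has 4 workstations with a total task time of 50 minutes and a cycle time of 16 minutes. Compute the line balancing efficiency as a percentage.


Formula: Efficiency = Sum of Task Times / (N_stations * CT) * 100
Total station capacity = 4 stations * 16 min = 64 min
Efficiency = 50 / 64 * 100 = 78.1%

78.1%


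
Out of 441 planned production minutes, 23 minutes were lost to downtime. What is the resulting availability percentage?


Formula: Availability = (Planned Time - Downtime) / Planned Time * 100
Uptime = 441 - 23 = 418 min
Availability = 418 / 441 * 100 = 94.8%

94.8%


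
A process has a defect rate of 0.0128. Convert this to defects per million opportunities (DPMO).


DPMO = defect_rate * 1000000 = 0.0128 * 1000000

12800


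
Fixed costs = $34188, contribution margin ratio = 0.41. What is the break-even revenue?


Formula: BER = Fixed Costs / Contribution Margin Ratio
BER = $34188 / 0.41
BER = $83385.37 (to the nearest cent)

$83385.37


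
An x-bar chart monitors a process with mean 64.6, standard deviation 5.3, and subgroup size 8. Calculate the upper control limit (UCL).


UCL = 64.6 + 3 * 5.3 / sqrt(8)

70.22


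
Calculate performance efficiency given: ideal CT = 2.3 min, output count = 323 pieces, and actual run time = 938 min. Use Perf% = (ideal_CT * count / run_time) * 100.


Formula: Performance = (Ideal CT * Total Count) / Run Time * 100
Ideal output time = 2.3 * 323 = 742.9 min
Performance = 742.9 / 938 * 100 = 79.2%

79.2%


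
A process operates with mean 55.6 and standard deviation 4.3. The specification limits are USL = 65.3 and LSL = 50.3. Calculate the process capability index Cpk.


Cpu = (65.3 - 55.6) / (3 * 4.3) = 0.75
Cpl = (55.6 - 50.3) / (3 * 4.3) = 0.41
Cpk = min(0.75, 0.41) = 0.41

0.41


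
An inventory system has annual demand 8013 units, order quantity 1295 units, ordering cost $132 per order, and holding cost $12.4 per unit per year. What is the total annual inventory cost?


TC = 8013/1295 * 132 + 1295/2 * 12.4

$8845.77


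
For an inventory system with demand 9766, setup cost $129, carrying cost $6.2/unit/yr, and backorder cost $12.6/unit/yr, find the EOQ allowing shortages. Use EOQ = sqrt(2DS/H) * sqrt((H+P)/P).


Formula: EOQ* = sqrt(2DS/H) * sqrt((H+P)/P)
Base EOQ = sqrt(2*9766*129/6.2) = 637.49 units
Correction = sqrt((6.2+12.6)/12.6) = 1.2215
EOQ* = 637.49 * 1.2215 = 778.7 units

778.7 units


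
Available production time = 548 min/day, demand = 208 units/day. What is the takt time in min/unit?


Formula: Takt Time = Available Production Time / Customer Demand
Takt = 548 min/day / 208 units/day
Takt = 2.63 min/unit

2.63 min/unit


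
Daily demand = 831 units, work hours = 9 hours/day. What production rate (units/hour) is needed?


Formula: Production Rate = Daily Demand / Available Hours
Rate = 831 units/day / 9 hours/day
Rate = 92.3 units/hour

92.3 units/hour


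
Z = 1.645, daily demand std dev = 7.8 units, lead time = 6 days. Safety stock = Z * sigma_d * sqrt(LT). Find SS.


Formula: SS = z * sigma_d * sqrt(LT)
sqrt(LT) = sqrt(6) = 2.4495
SS = 1.645 * 7.8 * 2.4495
SS = 31.4 units

31.4 units


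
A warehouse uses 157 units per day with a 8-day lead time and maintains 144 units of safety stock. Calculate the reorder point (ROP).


Formula: ROP = (Daily Demand * Lead Time) + Safety Stock
Demand during lead time = 157 * 8 = 1256 units
ROP = 1256 + 144 = 1400 units

1400 units


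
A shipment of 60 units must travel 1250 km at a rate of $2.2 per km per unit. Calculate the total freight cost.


TC = dist * cost * units = 1250 * 2.2 * 60 = $165000.00

$165000.00


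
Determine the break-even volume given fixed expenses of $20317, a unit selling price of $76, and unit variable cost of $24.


Formula: BEQ = Fixed Costs / (Price - Variable Cost)
Contribution margin = $76 - $24 = $52/unit
BEQ = ceil($20317 / $52/unit) = ceil(390.71) = 391 units

391 units


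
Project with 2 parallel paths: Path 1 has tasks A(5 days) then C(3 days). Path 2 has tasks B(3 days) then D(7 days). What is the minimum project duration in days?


Path 1 = 5 + 3 = 8 days
Path 2 = 3 + 7 = 10 days
Duration = max(8, 10) = 10 days

10 days


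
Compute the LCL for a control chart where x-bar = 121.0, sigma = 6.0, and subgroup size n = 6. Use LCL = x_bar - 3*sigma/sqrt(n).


LCL = 121.0 - 3 * 6.0 / sqrt(6)

113.65


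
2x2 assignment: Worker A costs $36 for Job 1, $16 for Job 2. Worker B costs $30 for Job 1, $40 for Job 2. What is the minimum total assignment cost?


Option 1: A->1 + B->2 = $36 + $40 = $76
Option 2: A->2 + B->1 = $16 + $30 = $46
Min cost = min($76, $46) = $46

$46


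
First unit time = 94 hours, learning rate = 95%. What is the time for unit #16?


Formula: T_n = T_1 * (learning_rate)^(log2(n)) where learning_rate = rate/100
Doublings = log2(16) = 4
T_n = 94 * 0.95^4
T_n = 94 * 0.8145 = 76.6 hours

76.6 hours


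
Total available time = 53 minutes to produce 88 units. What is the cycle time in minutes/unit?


Formula: CT = Available Time / Number of Units
CT = 53 min / 88 units
CT = 0.6 min/unit

0.6 min/unit


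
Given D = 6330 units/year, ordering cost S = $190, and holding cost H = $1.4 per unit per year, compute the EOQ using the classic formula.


Formula: EOQ = sqrt(2 * D * S / H)
Numerator: 2 * 6330 * 190 = 2405400
2DS/H = 2405400 / 1.4 = 1718142.9
EOQ = sqrt(1718142.9) = 1310.8 units

1310.8 units


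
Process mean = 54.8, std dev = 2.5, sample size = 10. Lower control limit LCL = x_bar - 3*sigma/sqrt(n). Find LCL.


LCL = 54.8 - 3 * 2.5 / sqrt(10)

52.43


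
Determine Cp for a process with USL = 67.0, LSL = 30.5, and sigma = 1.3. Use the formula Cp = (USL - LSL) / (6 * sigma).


Cp = (67.0 - 30.5) / (6 * 1.3)

4.68


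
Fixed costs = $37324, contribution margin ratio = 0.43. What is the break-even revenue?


Formula: BER = Fixed Costs / Contribution Margin Ratio
BER = $37324 / 0.43
BER = $86800.00 (to the nearest cent)

$86800.00


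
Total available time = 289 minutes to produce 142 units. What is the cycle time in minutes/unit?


Formula: CT = Available Time / Number of Units
CT = 289 min / 142 units
CT = 2.04 min/unit

2.04 min/unit


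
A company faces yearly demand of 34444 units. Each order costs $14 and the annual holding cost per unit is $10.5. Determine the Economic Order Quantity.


Formula: EOQ = sqrt(2 * D * S / H)
Numerator: 2 * 34444 * 14 = 964432
2DS/H = 964432 / 10.5 = 91850.7
EOQ = sqrt(91850.7) = 303.1 units

303.1 units


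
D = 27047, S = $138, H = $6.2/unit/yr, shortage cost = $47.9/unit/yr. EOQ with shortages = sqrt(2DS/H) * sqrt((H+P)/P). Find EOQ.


Formula: EOQ* = sqrt(2DS/H) * sqrt((H+P)/P)
Base EOQ = sqrt(2*27047*138/6.2) = 1097.28 units
Correction = sqrt((6.2+47.9)/47.9) = 1.06275
EOQ* = 1097.28 * 1.06275 = 1166.1 units

1166.1 units


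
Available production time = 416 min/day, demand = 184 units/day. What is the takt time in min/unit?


Formula: Takt Time = Available Production Time / Customer Demand
Takt = 416 min/day / 184 units/day
Takt = 2.26 min/unit

2.26 min/unit


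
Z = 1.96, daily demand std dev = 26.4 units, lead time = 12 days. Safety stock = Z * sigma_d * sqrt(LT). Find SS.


Formula: SS = z * sigma_d * sqrt(LT)
sqrt(LT) = sqrt(12) = 3.4641
SS = 1.96 * 26.4 * 3.4641
SS = 179.2 units

179.2 units


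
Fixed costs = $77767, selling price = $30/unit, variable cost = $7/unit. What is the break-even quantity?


Formula: BEQ = Fixed Costs / (Price - Variable Cost)
Contribution margin = $30 - $7 = $23/unit
BEQ = ceil($77767 / $23/unit) = ceil(3381.17) = 3382 units

3382 units


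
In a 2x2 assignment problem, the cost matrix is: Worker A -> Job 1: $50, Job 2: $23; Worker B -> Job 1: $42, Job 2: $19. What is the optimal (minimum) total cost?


Option 1: A->1 + B->2 = $50 + $19 = $69
Option 2: A->2 + B->1 = $23 + $42 = $65
Min cost = min($69, $65) = $65

$65


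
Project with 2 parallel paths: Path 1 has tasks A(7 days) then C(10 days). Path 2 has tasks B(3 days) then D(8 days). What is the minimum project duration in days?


Path 1 = 7 + 10 = 17 days
Path 2 = 3 + 8 = 11 days
Duration = max(17, 11) = 17 days

17 days


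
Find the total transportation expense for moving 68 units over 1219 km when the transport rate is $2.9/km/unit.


TC = dist * cost * units = 1219 * 2.9 * 68 = $240386.80

$240386.80


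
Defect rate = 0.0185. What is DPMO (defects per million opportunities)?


DPMO = defect_rate * 1000000 = 0.0185 * 1000000

18500


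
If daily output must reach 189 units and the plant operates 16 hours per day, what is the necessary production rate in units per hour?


Formula: Production Rate = Daily Demand / Available Hours
Rate = 189 units/day / 16 hours/day
Rate = 11.8 units/hour

11.8 units/hour


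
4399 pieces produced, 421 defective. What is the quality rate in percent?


Formula: Quality Rate = Good Pieces / Total Pieces * 100
Good pieces = 4399 - 421 = 3978
QR = 3978 / 4399 * 100 = 90.4%

90.4%


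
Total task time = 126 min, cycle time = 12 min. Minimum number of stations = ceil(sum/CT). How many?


Formula: N_min = ceil(Sum of Task Times / Cycle Time)
N_min = ceil(126 min / 12 min) = ceil(10.5)
N_min = 11 stations

11


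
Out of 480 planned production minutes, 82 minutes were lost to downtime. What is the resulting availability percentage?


Formula: Availability = (Planned Time - Downtime) / Planned Time * 100
Uptime = 480 - 82 = 398 min
Availability = 398 / 480 * 100 = 82.9%

82.9%


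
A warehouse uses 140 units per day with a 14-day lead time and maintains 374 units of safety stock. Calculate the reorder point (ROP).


Formula: ROP = (Daily Demand * Lead Time) + Safety Stock
Demand during lead time = 140 * 14 = 1960 units
ROP = 1960 + 374 = 2334 units

2334 units


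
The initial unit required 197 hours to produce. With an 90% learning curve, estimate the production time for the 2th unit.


Formula: T_n = T_1 * (learning_rate)^(log2(n)) where learning_rate = rate/100
Doublings = log2(2) = 1
T_n = 197 * 0.9^1
T_n = 197 * 0.9 = 177.3 hours

177.3 hours


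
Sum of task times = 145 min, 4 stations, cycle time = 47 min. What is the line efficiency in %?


Formula: Efficiency = Sum of Task Times / (N_stations * CT) * 100
Total station capacity = 4 stations * 47 min = 188 min
Efficiency = 145 / 188 * 100 = 77.1%

77.1%


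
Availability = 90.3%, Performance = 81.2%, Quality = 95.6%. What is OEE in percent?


Formula: OEE = Availability * Performance * Quality / 10000
A * P = 90.3% * 81.2% / 100 = 73.32%
OEE = 73.32% * 95.6% / 100 = 70.1%

70.1%


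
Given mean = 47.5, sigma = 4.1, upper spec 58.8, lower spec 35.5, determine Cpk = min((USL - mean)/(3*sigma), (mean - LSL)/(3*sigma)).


Cpu = (58.8 - 47.5) / (3 * 4.1) = 0.92
Cpl = (47.5 - 35.5) / (3 * 4.1) = 0.98
Cpk = min(0.92, 0.98) = 0.92

0.92


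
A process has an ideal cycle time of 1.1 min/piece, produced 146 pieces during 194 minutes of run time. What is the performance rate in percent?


Formula: Performance = (Ideal CT * Total Count) / Run Time * 100
Ideal output time = 1.1 * 146 = 160.6 min
Performance = 160.6 / 194 * 100 = 82.8%

82.8%


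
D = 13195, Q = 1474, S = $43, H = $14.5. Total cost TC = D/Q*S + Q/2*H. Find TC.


TC = 13195/1474 * 43 + 1474/2 * 14.5

$11071.43


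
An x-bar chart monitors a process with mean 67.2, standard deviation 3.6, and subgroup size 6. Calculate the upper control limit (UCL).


UCL = 67.2 + 3 * 3.6 / sqrt(6)

71.61


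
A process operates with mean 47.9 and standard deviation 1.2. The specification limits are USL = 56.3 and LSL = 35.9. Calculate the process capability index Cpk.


Cpu = (56.3 - 47.9) / (3 * 1.2) = 2.33
Cpl = (47.9 - 35.9) / (3 * 1.2) = 3.33
Cpk = min(2.33, 3.33) = 2.33

2.33


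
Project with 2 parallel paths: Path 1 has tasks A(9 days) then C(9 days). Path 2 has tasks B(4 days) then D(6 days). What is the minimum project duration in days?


Path 1 = 9 + 9 = 18 days
Path 2 = 4 + 6 = 10 days
Duration = max(18, 10) = 18 days

18 days


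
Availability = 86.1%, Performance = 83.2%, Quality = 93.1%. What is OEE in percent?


Formula: OEE = Availability * Performance * Quality / 10000
A * P = 86.1% * 83.2% / 100 = 71.64%
OEE = 71.64% * 93.1% / 100 = 66.7%

66.7%


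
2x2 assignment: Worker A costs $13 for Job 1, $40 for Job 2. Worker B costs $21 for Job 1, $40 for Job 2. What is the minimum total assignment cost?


Option 1: A->1 + B->2 = $13 + $40 = $53
Option 2: A->2 + B->1 = $40 + $21 = $61
Min cost = min($53, $61) = $53

$53


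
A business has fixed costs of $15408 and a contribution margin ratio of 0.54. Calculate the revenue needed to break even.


Formula: BER = Fixed Costs / Contribution Margin Ratio
BER = $15408 / 0.54
BER = $28533.33 (to the nearest cent)

$28533.33


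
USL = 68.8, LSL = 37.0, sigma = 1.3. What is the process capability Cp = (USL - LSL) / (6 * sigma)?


Cp = (68.8 - 37.0) / (6 * 1.3)

4.08


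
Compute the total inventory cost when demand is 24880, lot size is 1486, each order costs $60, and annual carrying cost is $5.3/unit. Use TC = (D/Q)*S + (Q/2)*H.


TC = 24880/1486 * 60 + 1486/2 * 5.3

$4942.48


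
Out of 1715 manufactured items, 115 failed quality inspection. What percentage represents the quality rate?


Formula: Quality Rate = Good Pieces / Total Pieces * 100
Good pieces = 1715 - 115 = 1600
QR = 1600 / 1715 * 100 = 93.3%

93.3%


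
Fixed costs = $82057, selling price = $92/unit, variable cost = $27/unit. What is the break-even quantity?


Formula: BEQ = Fixed Costs / (Price - Variable Cost)
Contribution margin = $92 - $27 = $65/unit
BEQ = ceil($82057 / $65/unit) = ceil(1262.42) = 1263 units

1263 units


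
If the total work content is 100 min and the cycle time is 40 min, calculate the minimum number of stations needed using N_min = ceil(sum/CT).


Formula: N_min = ceil(Sum of Task Times / Cycle Time)
N_min = ceil(100 min / 40 min) = ceil(2.5)
N_min = 3 stations

3


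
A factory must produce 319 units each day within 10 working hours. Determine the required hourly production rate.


Formula: Production Rate = Daily Demand / Available Hours
Rate = 319 units/day / 10 hours/day
Rate = 31.9 units/hour

31.9 units/hour


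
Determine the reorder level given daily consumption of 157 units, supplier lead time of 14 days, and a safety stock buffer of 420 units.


Formula: ROP = (Daily Demand * Lead Time) + Safety Stock
Demand during lead time = 157 * 14 = 2198 units
ROP = 2198 + 420 = 2618 units

2618 units


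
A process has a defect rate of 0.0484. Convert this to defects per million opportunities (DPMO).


DPMO = defect_rate * 1000000 = 0.0484 * 1000000

48400


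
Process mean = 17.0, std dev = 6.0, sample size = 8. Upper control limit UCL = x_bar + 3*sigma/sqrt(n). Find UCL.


UCL = 17.0 + 3 * 6.0 / sqrt(8)

23.36


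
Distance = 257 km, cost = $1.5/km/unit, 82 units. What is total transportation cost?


TC = dist * cost * units = 257 * 1.5 * 82 = $31611.00

$31611.00


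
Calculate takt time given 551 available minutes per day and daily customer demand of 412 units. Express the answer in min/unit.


Formula: Takt Time = Available Production Time / Customer Demand
Takt = 551 min/day / 412 units/day
Takt = 1.34 min/unit

1.34 min/unit


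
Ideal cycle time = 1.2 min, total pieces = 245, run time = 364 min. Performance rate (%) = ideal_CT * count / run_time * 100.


Formula: Performance = (Ideal CT * Total Count) / Run Time * 100
Ideal output time = 1.2 * 245 = 294.0 min
Performance = 294.0 / 364 * 100 = 80.8%

80.8%


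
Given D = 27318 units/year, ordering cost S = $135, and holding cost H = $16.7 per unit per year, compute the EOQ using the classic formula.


Formula: EOQ = sqrt(2 * D * S / H)
Numerator: 2 * 27318 * 135 = 7375860
2DS/H = 7375860 / 16.7 = 441668.3
EOQ = sqrt(441668.3) = 664.6 units

664.6 units


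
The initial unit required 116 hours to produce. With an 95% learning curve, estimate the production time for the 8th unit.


Formula: T_n = T_1 * (learning_rate)^(log2(n)) where learning_rate = rate/100
Doublings = log2(8) = 3
T_n = 116 * 0.95^3
T_n = 116 * 0.8574 = 99.5 hours

99.5 hours


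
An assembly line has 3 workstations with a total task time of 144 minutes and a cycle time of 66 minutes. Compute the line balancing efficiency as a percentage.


Formula: Efficiency = Sum of Task Times / (N_stations * CT) * 100
Total station capacity = 3 stations * 66 min = 198 min
Efficiency = 144 / 198 * 100 = 72.7%

72.7%


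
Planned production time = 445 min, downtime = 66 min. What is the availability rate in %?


Formula: Availability = (Planned Time - Downtime) / Planned Time * 100
Uptime = 445 - 66 = 379 min
Availability = 379 / 445 * 100 = 85.2%

85.2%


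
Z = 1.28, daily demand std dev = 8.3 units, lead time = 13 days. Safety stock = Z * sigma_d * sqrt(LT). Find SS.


Formula: SS = z * sigma_d * sqrt(LT)
sqrt(LT) = sqrt(13) = 3.6056
SS = 1.28 * 8.3 * 3.6056
SS = 38.3 units

38.3 units


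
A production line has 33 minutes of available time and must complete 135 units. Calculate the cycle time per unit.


Formula: CT = Available Time / Number of Units
CT = 33 min / 135 units
CT = 0.24 min/unit

0.24 min/unit


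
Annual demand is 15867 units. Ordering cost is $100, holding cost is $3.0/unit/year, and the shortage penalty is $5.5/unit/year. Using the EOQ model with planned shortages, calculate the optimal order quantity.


Formula: EOQ* = sqrt(2DS/H) * sqrt((H+P)/P)
Base EOQ = sqrt(2*15867*100/3.0) = 1028.49 units
Correction = sqrt((3.0+5.5)/5.5) = 1.24316
EOQ* = 1028.49 * 1.24316 = 1278.6 units

1278.6 units


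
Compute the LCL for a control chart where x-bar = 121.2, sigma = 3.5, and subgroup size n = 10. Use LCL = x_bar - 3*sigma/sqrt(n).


LCL = 121.2 - 3 * 3.5 / sqrt(10)

117.88


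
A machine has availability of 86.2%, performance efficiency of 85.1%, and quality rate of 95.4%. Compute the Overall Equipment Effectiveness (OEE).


Formula: OEE = Availability * Performance * Quality / 10000
A * P = 86.2% * 85.1% / 100 = 73.36%
OEE = 73.36% * 95.4% / 100 = 70.0%

70.0%


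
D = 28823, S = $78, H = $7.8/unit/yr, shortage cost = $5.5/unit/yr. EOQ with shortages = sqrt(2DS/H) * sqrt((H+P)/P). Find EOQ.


Formula: EOQ* = sqrt(2DS/H) * sqrt((H+P)/P)
Base EOQ = sqrt(2*28823*78/7.8) = 759.25 units
Correction = sqrt((7.8+5.5)/5.5) = 1.55505
EOQ* = 759.25 * 1.55505 = 1180.7 units

1180.7 units


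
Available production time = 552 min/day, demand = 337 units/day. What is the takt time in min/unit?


Formula: Takt Time = Available Production Time / Customer Demand
Takt = 552 min/day / 337 units/day
Takt = 1.64 min/unit

1.64 min/unit


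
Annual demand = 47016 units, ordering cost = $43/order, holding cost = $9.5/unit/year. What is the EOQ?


Formula: EOQ = sqrt(2 * D * S / H)
Numerator: 2 * 47016 * 43 = 4043376
2DS/H = 4043376 / 9.5 = 425618.5
EOQ = sqrt(425618.5) = 652.4 units

652.4 units


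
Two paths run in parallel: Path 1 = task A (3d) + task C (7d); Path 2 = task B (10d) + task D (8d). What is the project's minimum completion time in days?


Path 1 = 3 + 7 = 10 days
Path 2 = 10 + 8 = 18 days
Duration = max(10, 18) = 18 days

18 days


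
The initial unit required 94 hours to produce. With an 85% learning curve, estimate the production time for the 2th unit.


Formula: T_n = T_1 * (learning_rate)^(log2(n)) where learning_rate = rate/100
Doublings = log2(2) = 1
T_n = 94 * 0.85^1
T_n = 94 * 0.85 = 79.9 hours

79.9 hours


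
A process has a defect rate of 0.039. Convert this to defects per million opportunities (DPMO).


DPMO = defect_rate * 1000000 = 0.039 * 1000000

39000


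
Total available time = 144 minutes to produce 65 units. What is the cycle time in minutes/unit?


Formula: CT = Available Time / Number of Units
CT = 144 min / 65 units
CT = 2.22 min/unit

2.22 min/unit


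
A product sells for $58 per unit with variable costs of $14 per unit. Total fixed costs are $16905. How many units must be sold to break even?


Formula: BEQ = Fixed Costs / (Price - Variable Cost)
Contribution margin = $58 - $14 = $44/unit
BEQ = ceil($16905 / $44/unit) = ceil(384.2) = 385 units

385 units


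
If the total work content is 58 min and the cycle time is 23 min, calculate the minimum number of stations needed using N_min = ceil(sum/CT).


Formula: N_min = ceil(Sum of Task Times / Cycle Time)
N_min = ceil(58 min / 23 min) = ceil(2.5217)
N_min = 3 stations

3


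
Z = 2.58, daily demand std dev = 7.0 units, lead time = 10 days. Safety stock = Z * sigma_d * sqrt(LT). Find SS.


Formula: SS = z * sigma_d * sqrt(LT)
sqrt(LT) = sqrt(10) = 3.1623
SS = 2.58 * 7.0 * 3.1623
SS = 57.1 units

57.1 units


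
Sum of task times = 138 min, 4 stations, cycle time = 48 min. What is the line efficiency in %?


Formula: Efficiency = Sum of Task Times / (N_stations * CT) * 100
Total station capacity = 4 stations * 48 min = 192 min
Efficiency = 138 / 192 * 100 = 71.9%

71.9%


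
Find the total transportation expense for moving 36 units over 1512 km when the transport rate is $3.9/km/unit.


TC = dist * cost * units = 1512 * 3.9 * 36 = $212284.80

$212284.80


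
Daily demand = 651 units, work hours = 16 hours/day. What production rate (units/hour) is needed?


Formula: Production Rate = Daily Demand / Available Hours
Rate = 651 units/day / 16 hours/day
Rate = 40.7 units/hour

40.7 units/hour


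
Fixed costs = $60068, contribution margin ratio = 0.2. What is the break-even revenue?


Formula: BER = Fixed Costs / Contribution Margin Ratio
BER = $60068 / 0.2
BER = $300340.00 (to the nearest cent)

$300340.00


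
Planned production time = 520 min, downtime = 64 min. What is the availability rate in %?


Formula: Availability = (Planned Time - Downtime) / Planned Time * 100
Uptime = 520 - 64 = 456 min
Availability = 456 / 520 * 100 = 87.7%

87.7%


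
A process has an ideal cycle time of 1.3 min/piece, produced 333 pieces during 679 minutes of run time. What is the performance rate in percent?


Formula: Performance = (Ideal CT * Total Count) / Run Time * 100
Ideal output time = 1.3 * 333 = 432.9 min
Performance = 432.9 / 679 * 100 = 63.8%

63.8%


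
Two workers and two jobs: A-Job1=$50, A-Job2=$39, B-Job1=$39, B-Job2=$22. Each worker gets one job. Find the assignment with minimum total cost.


Option 1: A->1 + B->2 = $50 + $22 = $72
Option 2: A->2 + B->1 = $39 + $39 = $78
Min cost = min($72, $78) = $72

$72


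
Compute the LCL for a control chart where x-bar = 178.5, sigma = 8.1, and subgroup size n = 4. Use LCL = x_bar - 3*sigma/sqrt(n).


LCL = 178.5 - 3 * 8.1 / sqrt(4)

166.35


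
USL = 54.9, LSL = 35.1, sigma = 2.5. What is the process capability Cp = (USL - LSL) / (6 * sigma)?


Cp = (54.9 - 35.1) / (6 * 2.5)

1.32


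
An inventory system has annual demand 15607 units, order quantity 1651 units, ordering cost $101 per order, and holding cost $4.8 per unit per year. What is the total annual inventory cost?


TC = 15607/1651 * 101 + 1651/2 * 4.8

$4917.16


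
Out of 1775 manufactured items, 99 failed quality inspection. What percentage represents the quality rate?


Formula: Quality Rate = Good Pieces / Total Pieces * 100
Good pieces = 1775 - 99 = 1676
QR = 1676 / 1775 * 100 = 94.4%

94.4%


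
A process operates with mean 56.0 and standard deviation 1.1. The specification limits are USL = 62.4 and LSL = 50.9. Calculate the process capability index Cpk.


Cpu = (62.4 - 56.0) / (3 * 1.1) = 1.94
Cpl = (56.0 - 50.9) / (3 * 1.1) = 1.55
Cpk = min(1.94, 1.55) = 1.55

1.55


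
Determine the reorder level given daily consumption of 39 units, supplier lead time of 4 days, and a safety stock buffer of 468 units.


Formula: ROP = (Daily Demand * Lead Time) + Safety Stock
Demand during lead time = 39 * 4 = 156 units
ROP = 156 + 468 = 624 units

624 units


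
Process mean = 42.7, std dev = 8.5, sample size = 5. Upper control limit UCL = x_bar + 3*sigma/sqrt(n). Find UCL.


UCL = 42.7 + 3 * 8.5 / sqrt(5)

54.1


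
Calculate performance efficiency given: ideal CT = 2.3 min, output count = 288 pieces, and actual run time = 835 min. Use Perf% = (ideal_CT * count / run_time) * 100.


Formula: Performance = (Ideal CT * Total Count) / Run Time * 100
Ideal output time = 2.3 * 288 = 662.4 min
Performance = 662.4 / 835 * 100 = 79.3%

79.3%


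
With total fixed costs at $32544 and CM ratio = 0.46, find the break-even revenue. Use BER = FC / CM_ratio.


Formula: BER = Fixed Costs / Contribution Margin Ratio
BER = $32544 / 0.46
BER = $70747.83 (to the nearest cent)

$70747.83


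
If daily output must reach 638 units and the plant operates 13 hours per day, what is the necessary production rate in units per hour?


Formula: Production Rate = Daily Demand / Available Hours
Rate = 638 units/day / 13 hours/day
Rate = 49.1 units/hour

49.1 units/hour


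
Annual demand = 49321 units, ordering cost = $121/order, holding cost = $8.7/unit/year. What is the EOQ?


Formula: EOQ = sqrt(2 * D * S / H)
Numerator: 2 * 49321 * 121 = 11935682
2DS/H = 11935682 / 8.7 = 1371917.5
EOQ = sqrt(1371917.5) = 1171.3 units

1171.3 units


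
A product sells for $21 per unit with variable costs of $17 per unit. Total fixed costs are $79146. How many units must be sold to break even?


Formula: BEQ = Fixed Costs / (Price - Variable Cost)
Contribution margin = $21 - $17 = $4/unit
BEQ = ceil($79146 / $4/unit) = ceil(19786.5) = 19787 units

19787 units


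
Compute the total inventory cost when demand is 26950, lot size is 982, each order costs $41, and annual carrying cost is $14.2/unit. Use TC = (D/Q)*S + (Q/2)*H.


TC = 26950/982 * 41 + 982/2 * 14.2

$8097.40


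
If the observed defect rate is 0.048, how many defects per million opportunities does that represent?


DPMO = defect_rate * 1000000 = 0.048 * 1000000

48000


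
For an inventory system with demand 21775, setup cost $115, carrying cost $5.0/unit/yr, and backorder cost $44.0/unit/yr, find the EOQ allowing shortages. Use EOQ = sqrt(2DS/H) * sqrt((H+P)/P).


Formula: EOQ* = sqrt(2DS/H) * sqrt((H+P)/P)
Base EOQ = sqrt(2*21775*115/5.0) = 1000.82 units
Correction = sqrt((5.0+44.0)/44.0) = 1.05529
EOQ* = 1000.82 * 1.05529 = 1056.2 units

1056.2 units


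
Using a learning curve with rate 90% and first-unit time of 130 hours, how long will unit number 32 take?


Formula: T_n = T_1 * (learning_rate)^(log2(n)) where learning_rate = rate/100
Doublings = log2(32) = 5
T_n = 130 * 0.9^5
T_n = 130 * 0.5905 = 76.8 hours

76.8 hours


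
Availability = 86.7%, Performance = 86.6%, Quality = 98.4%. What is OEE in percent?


Formula: OEE = Availability * Performance * Quality / 10000
A * P = 86.7% * 86.6% / 100 = 75.08%
OEE = 75.08% * 98.4% / 100 = 73.9%

73.9%


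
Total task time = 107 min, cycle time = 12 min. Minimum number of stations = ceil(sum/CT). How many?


Formula: N_min = ceil(Sum of Task Times / Cycle Time)
N_min = ceil(107 min / 12 min) = ceil(8.9167)
N_min = 9 stations

9


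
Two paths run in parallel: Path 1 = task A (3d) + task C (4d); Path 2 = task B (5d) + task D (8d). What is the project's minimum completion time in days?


Path 1 = 3 + 4 = 7 days
Path 2 = 5 + 8 = 13 days
Duration = max(7, 13) = 13 days

13 days


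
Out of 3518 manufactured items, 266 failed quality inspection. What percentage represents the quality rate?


Formula: Quality Rate = Good Pieces / Total Pieces * 100
Good pieces = 3518 - 266 = 3252
QR = 3252 / 3518 * 100 = 92.4%

92.4%


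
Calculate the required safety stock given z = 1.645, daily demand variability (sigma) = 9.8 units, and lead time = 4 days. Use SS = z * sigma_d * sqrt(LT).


Formula: SS = z * sigma_d * sqrt(LT)
sqrt(LT) = sqrt(4) = 2.0
SS = 1.645 * 9.8 * 2.0
SS = 32.2 units

32.2 units


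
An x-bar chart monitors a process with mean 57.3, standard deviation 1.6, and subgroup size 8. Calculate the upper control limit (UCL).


UCL = 57.3 + 3 * 1.6 / sqrt(8)

59.0


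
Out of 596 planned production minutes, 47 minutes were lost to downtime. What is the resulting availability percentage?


Formula: Availability = (Planned Time - Downtime) / Planned Time * 100
Uptime = 596 - 47 = 549 min
Availability = 549 / 596 * 100 = 92.1%

92.1%


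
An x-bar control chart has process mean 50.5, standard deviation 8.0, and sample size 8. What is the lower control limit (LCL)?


LCL = 50.5 - 3 * 8.0 / sqrt(8)

42.01


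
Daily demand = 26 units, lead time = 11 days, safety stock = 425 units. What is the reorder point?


Formula: ROP = (Daily Demand * Lead Time) + Safety Stock
Demand during lead time = 26 * 11 = 286 units
ROP = 286 + 425 = 711 units

711 units


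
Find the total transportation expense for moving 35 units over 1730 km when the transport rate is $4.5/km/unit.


TC = dist * cost * units = 1730 * 4.5 * 35 = $272475.00

$272475.00


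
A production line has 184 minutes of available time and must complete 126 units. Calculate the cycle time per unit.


Formula: CT = Available Time / Number of Units
CT = 184 min / 126 units
CT = 1.46 min/unit

1.46 min/unit


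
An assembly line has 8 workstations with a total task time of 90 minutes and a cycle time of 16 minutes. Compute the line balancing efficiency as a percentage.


Formula: Efficiency = Sum of Task Times / (N_stations * CT) * 100
Total station capacity = 8 stations * 16 min = 128 min
Efficiency = 90 / 128 * 100 = 70.3%

70.3%


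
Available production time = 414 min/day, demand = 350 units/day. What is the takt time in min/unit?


Formula: Takt Time = Available Production Time / Customer Demand
Takt = 414 min/day / 350 units/day
Takt = 1.18 min/unit

1.18 min/unit


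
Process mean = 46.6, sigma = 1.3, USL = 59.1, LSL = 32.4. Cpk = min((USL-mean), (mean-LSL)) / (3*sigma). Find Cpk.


Cpu = (59.1 - 46.6) / (3 * 1.3) = 3.21
Cpl = (46.6 - 32.4) / (3 * 1.3) = 3.64
Cpk = min(3.21, 3.64) = 3.21

3.21


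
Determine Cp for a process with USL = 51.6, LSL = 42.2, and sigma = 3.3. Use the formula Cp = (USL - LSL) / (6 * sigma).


Cp = (51.6 - 42.2) / (6 * 3.3)

0.47


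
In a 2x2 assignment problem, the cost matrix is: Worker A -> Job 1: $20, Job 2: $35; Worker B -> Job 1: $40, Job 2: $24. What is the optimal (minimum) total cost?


Option 1: A->1 + B->2 = $20 + $24 = $44
Option 2: A->2 + B->1 = $35 + $40 = $75
Min cost = min($44, $75) = $44

$44


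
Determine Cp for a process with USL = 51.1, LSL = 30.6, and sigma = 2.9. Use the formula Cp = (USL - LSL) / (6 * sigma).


Cp = (51.1 - 30.6) / (6 * 2.9)

1.18


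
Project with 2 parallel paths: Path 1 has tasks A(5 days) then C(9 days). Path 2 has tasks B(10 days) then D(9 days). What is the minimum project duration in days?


Path 1 = 5 + 9 = 14 days
Path 2 = 10 + 9 = 19 days
Duration = max(14, 19) = 19 days

19 days


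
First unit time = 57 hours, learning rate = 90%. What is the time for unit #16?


Formula: T_n = T_1 * (learning_rate)^(log2(n)) where learning_rate = rate/100
Doublings = log2(16) = 4
T_n = 57 * 0.9^4
T_n = 57 * 0.6561 = 37.4 hours

37.4 hours


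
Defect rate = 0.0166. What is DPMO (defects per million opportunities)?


DPMO = defect_rate * 1000000 = 0.0166 * 1000000

16600


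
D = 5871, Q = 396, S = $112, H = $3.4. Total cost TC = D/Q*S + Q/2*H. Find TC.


TC = 5871/396 * 112 + 396/2 * 3.4

$2333.68


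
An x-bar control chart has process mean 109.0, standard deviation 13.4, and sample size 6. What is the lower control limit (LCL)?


LCL = 109.0 - 3 * 13.4 / sqrt(6)

92.59


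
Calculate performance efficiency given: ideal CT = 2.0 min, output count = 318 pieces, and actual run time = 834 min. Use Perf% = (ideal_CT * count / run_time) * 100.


Formula: Performance = (Ideal CT * Total Count) / Run Time * 100
Ideal output time = 2.0 * 318 = 636.0 min
Performance = 636.0 / 834 * 100 = 76.3%

76.3%


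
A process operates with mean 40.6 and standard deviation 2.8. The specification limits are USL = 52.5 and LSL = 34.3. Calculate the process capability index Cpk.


Cpu = (52.5 - 40.6) / (3 * 2.8) = 1.42
Cpl = (40.6 - 34.3) / (3 * 2.8) = 0.75
Cpk = min(1.42, 0.75) = 0.75

0.75
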